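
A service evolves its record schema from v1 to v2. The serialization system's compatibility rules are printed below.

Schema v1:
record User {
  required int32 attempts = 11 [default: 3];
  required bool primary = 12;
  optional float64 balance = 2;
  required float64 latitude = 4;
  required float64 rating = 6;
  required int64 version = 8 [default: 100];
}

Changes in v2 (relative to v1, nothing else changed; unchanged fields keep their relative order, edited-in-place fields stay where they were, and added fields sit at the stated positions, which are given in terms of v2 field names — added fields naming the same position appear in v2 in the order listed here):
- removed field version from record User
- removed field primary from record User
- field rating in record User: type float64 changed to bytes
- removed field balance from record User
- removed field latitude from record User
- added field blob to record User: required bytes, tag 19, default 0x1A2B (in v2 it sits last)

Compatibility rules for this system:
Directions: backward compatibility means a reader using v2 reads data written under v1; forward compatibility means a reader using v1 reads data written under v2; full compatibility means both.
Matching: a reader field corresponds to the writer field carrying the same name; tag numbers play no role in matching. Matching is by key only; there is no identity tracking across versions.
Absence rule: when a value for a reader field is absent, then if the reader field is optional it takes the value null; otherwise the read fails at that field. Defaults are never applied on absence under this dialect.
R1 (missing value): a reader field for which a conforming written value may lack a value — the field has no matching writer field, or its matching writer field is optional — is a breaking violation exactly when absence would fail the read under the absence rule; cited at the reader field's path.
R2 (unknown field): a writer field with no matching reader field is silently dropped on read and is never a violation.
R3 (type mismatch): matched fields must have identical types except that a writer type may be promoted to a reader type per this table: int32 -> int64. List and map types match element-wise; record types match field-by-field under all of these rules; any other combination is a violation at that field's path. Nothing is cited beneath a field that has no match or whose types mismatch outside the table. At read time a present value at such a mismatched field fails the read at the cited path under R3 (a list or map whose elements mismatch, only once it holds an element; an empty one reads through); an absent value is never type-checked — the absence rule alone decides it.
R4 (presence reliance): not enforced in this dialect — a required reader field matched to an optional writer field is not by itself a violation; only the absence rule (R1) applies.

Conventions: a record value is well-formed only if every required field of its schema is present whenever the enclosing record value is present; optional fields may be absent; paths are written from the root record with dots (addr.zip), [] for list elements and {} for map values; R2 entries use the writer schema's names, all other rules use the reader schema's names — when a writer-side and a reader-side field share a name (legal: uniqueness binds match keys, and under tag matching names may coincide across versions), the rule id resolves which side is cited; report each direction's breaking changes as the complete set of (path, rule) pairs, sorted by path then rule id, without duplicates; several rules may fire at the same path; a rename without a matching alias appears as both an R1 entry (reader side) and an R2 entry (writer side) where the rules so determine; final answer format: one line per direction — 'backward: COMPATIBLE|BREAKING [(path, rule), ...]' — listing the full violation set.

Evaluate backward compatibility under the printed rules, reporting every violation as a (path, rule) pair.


arrows below run writer -> reader for User
backward on User — v2 reading data written by v1:
  writer required, int32 -> int32: reader attempts maps from writer attempts
  writer required, float64 -> bytes: reader rating maps from writer rating
  blob has no writer counterpart
  primary (writer side), unknown to reader
  balance (writer side), unknown to reader
  latitude (writer side), unknown to reader
  version (writer side), unknown to reader
  R1 fires at blob
  R3 fires at rating
  => backward verdict for User: BREAKING, 2 violation(s)
checking off the User differences that do not matter here:
  removed field version from record User -> matters only for User's forward compatibility — outside the asked direction
  removed field primary from record User -> matters only for User's forward compatibility — outside the asked direction
  removed field balance from record User -> triggers nothing under User's printed rules — same verdict
  removed field latitude from record User -> matters only for User's forward compatibility — outside the asked direction

backward: BREAKING [(blob, R1), (rating, R3)]


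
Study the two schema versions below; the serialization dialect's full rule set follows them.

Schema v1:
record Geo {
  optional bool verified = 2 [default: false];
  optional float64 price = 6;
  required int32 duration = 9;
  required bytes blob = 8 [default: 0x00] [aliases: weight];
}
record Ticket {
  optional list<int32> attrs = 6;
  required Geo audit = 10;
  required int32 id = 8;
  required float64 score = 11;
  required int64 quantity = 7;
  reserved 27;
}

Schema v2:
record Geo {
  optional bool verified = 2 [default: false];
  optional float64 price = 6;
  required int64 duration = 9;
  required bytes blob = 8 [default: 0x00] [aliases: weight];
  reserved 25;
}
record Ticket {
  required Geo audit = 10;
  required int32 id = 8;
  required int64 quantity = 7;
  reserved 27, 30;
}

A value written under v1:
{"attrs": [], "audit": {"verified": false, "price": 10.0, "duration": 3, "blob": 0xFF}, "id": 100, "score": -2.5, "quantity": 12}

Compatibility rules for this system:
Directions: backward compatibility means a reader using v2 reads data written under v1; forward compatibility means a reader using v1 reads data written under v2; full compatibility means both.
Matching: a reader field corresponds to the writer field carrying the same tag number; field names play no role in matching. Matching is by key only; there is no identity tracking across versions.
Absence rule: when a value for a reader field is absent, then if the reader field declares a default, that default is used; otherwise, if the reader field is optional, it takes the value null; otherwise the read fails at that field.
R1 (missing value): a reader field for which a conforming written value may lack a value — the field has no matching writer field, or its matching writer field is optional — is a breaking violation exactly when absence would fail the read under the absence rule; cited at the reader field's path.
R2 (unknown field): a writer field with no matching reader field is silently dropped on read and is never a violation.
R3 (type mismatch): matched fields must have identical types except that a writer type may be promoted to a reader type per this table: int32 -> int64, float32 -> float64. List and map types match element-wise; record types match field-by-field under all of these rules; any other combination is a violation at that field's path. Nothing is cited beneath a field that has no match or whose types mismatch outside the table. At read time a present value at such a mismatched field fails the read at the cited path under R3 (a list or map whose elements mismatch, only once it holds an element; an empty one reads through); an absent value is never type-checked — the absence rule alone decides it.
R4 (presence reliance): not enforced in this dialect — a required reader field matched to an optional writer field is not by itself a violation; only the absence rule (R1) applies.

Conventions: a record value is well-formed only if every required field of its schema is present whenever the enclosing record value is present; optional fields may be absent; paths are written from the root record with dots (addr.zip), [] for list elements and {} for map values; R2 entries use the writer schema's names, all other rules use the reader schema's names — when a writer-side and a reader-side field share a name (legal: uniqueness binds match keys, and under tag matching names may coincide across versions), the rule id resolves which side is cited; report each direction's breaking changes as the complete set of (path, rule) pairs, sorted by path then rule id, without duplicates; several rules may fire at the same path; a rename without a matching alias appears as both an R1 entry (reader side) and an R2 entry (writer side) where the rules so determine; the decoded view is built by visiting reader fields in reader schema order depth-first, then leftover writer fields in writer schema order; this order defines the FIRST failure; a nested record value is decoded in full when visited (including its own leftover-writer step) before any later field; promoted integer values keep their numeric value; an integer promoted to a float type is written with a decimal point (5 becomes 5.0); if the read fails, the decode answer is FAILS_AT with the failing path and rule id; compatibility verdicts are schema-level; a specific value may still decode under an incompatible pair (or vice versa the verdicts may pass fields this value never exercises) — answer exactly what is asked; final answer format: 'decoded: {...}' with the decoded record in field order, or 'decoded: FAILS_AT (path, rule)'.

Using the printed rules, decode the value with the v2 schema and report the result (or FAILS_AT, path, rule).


the writer's type comes first in each Ticket pair
decode (reader v2):
  audit.verified := false
  audit.price := 10.0
  audit.duration := 3 (int32 -> int64)
  audit.blob := 0xFF
  id := 100
  quantity := 12
  writer attrs: unmatched, discarded
  writer score: unmatched, discarded
  => decoded: {"audit": {"verified": false, "price": 10.0, "duration": 3, "blob": 0xFF}, "id": 100, "quantity": 12}
ruling out the remaining Ticket differences:
  field duration in record Geo: type int32 changed to int64 -> changes Ticket's schema-level verdicts only — the decode of this value is the same

decoded: {"audit": {"verified": false, "price": 10.0, "duration": 3, "blob": 0xFF}, "id": 100, "quantity": 12}


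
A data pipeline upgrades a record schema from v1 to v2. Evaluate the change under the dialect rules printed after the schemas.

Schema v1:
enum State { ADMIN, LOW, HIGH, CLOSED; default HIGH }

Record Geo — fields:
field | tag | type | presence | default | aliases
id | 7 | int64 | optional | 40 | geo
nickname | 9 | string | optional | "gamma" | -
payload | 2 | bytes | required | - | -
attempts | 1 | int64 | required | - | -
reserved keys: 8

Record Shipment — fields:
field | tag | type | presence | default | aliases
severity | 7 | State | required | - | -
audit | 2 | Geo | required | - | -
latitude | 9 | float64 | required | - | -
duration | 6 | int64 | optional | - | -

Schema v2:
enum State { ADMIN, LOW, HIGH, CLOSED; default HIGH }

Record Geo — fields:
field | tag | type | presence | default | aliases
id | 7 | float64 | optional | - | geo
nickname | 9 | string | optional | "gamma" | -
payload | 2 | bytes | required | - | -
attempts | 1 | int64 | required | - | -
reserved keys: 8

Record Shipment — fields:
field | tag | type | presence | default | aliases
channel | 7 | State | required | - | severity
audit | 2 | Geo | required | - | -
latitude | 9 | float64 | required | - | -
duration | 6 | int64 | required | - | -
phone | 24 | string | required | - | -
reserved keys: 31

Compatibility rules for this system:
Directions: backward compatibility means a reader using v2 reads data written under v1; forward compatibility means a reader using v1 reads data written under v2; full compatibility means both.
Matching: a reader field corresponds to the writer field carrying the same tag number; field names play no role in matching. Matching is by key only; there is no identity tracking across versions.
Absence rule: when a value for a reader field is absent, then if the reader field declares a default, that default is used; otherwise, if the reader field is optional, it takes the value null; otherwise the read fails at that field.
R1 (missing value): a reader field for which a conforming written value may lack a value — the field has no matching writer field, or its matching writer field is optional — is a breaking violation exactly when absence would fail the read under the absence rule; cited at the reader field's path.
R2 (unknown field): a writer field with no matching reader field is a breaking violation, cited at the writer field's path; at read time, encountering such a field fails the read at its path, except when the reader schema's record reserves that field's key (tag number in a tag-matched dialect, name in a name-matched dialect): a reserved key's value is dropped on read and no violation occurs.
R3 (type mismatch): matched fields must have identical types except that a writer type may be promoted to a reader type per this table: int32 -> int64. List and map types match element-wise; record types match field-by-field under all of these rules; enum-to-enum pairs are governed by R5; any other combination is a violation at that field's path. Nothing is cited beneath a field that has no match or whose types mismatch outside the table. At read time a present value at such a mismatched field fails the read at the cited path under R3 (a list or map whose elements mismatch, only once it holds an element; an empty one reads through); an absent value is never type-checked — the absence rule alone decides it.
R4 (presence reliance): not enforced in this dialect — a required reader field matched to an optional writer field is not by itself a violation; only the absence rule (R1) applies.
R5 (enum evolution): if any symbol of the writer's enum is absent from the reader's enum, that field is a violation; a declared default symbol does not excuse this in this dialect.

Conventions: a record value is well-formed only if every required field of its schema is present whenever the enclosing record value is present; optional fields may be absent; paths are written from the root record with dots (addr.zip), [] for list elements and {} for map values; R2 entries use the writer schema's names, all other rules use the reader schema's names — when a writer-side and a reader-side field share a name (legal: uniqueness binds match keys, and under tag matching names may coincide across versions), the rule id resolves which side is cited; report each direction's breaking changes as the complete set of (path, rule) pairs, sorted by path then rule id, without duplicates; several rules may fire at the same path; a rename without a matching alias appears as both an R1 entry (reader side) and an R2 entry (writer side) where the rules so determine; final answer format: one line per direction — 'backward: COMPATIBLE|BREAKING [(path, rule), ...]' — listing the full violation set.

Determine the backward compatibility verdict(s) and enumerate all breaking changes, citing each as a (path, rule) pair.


each type pair in Shipment: writer, then reader
backward for Shipment (reader v2, writer v1):
  channel: State -> State, writer required; from severity
  audit: Geo -> Geo, writer required; from audit
  latitude: float64 -> float64, writer required; from latitude
  duration: int64 -> int64, writer optional; from duration
  phone has no writer counterpart
  audit.id: int64 -> float64, writer optional; from audit.id
  audit.nickname: string -> string, writer optional; from audit.nickname
  audit.payload: bytes -> bytes, writer required; from audit.payload
  audit.attempts: int64 -> int64, writer required; from audit.attempts
  breaking: (audit.id, R3)
  breaking: (duration, R1)
  breaking: (phone, R1)
  backward on Shipment therefore BREAKING (3)
the other Shipment changes do not affect what is asked:
  renamed field severity to channel in record Shipment (alias severity declared on the renamed field) -> inert for the asked Shipment verdict: nothing fires

backward: BREAKING [(audit.id, R3), (duration, R1), (phone, R1)]


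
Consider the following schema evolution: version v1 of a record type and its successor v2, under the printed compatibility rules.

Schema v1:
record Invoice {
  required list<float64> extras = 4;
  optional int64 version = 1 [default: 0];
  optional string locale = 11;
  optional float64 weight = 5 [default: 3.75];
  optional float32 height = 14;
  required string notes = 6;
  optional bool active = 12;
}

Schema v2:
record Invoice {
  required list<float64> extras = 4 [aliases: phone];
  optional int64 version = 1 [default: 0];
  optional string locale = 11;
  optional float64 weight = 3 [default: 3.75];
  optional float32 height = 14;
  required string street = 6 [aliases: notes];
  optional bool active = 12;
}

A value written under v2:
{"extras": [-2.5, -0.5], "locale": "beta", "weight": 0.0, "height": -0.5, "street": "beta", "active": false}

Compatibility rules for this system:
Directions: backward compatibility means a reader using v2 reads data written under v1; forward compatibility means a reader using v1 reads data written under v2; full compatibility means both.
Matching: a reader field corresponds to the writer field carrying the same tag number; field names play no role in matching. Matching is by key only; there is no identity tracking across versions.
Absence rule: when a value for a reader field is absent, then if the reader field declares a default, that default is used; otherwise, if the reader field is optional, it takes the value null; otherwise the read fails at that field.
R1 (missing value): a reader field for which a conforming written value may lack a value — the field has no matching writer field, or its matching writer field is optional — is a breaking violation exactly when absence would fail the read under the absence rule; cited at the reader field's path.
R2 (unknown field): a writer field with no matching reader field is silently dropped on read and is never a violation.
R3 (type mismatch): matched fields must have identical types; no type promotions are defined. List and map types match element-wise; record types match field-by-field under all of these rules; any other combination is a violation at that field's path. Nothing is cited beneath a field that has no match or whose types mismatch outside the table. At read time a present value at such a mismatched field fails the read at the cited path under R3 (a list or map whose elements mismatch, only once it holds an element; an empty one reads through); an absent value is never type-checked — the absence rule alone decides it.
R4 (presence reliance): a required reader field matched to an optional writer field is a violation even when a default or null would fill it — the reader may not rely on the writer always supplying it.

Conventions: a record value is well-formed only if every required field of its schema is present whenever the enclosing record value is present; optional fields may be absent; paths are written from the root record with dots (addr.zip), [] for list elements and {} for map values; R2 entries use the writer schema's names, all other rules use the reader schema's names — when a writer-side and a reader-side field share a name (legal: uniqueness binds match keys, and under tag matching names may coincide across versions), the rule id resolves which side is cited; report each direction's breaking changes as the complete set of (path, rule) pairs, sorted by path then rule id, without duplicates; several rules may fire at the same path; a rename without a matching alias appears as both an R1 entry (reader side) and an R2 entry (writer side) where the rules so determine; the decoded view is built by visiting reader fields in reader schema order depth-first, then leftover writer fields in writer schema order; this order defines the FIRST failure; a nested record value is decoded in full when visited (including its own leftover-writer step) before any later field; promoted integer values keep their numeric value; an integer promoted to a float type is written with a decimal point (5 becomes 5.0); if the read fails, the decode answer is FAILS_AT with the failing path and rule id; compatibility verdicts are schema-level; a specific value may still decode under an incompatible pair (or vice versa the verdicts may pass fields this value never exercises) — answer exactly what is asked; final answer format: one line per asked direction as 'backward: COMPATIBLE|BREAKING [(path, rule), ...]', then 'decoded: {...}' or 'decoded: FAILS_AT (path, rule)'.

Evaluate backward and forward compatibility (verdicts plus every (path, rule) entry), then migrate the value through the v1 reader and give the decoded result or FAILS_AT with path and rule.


each type pair in Invoice: writer, then reader
backward analysis of Invoice with v2 as reader and v1 as writer:
  extras: paired with writer extras (list<float64> -> list<float64>; writer required)
  version: paired with writer version (int64 -> int64; writer optional)
  locale: paired with writer locale (string -> string; writer optional)
  weight: no writer-side match
  height: paired with writer height (float32 -> float32; writer optional)
  street: paired with writer notes (string -> string; writer required)
  active: paired with writer active (bool -> bool; writer optional)
  weight (writer side), unknown to reader
  => no violations; backward on Invoice: COMPATIBLE
forward analysis of Invoice with v1 as reader and v2 as writer:
  extras: paired with writer extras (list<float64> -> list<float64>; writer required)
  version: paired with writer version (int64 -> int64; writer optional)
  locale: paired with writer locale (string -> string; writer optional)
  weight: no writer-side match
  height: paired with writer height (float32 -> float32; writer optional)
  notes: paired with writer street (string -> string; writer required)
  active: paired with writer active (bool -> bool; writer optional)
  weight (writer side), unknown to reader
  => no violations; forward on Invoice: COMPATIBLE
decode (reader v1):
  extras := [-2.5, -0.5]
  version := 0 (missing; default applied)
  locale := "beta"
  weight := 3.75 (missing; default applied)
  height := -0.5
  notes := "beta" (from writer street)
  active := false
  writer weight: no reader field; dropped
  => decoded: {"extras": [-2.5, -0.5], "version": 0, "locale": "beta", "weight": 3.75, "height": -0.5, "notes": "beta", "active": false}

backward: COMPATIBLE []; forward: COMPATIBLE []; decoded: {"extras": [-2.5, -0.5], "version": 0, "locale": "beta", "weight": 3.75, "height": -0.5, "notes": "beta", "active": false}


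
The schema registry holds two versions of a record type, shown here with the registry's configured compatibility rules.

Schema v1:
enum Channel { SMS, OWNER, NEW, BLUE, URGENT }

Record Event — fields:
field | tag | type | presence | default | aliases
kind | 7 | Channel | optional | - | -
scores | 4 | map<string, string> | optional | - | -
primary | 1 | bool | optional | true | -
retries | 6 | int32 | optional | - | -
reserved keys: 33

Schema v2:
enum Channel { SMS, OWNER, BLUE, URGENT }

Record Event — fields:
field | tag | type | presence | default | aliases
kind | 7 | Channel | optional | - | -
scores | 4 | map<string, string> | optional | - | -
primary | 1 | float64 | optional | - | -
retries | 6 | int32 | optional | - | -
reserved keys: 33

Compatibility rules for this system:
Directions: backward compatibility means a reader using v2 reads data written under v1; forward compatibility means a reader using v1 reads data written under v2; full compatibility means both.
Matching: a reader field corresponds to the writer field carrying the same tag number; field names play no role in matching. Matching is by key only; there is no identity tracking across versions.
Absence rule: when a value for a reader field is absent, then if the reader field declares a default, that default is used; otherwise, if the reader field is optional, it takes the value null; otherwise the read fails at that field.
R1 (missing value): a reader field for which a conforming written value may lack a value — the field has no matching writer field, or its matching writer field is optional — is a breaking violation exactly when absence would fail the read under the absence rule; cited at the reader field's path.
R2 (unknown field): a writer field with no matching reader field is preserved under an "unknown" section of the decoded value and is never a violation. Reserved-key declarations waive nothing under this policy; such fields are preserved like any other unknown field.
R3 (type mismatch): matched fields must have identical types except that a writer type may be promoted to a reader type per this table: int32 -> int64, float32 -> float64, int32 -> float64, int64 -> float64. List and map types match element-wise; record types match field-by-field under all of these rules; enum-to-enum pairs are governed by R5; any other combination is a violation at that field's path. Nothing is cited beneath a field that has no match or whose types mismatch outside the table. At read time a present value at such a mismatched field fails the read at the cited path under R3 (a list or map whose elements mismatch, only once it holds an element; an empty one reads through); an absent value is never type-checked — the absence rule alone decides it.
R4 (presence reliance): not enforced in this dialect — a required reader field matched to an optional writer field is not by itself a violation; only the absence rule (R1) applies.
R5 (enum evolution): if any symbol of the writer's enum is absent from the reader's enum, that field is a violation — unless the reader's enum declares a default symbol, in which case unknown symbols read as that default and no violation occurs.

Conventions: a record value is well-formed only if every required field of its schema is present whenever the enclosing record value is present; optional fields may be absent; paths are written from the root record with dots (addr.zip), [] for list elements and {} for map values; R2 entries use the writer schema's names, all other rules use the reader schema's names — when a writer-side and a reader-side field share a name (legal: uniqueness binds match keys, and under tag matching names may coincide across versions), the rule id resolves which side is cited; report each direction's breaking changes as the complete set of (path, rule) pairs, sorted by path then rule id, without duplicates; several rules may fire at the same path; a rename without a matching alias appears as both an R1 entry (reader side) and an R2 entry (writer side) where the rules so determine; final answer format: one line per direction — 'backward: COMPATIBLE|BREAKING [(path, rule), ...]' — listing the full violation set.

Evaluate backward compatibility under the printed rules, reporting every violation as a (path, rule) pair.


each type pair in Event: writer, then reader
backward on Event — v2 reading data written by v1:
  writer optional, Channel -> Channel: reader kind maps from writer kind
  writer optional, map<string, string> -> map<string, string>: reader scores maps from writer scores
  writer optional, bool -> float64: reader primary maps from writer primary
  writer optional, int32 -> int32: reader retries maps from writer retries
  breaking: (kind, R5)
  breaking: (primary, R3)
  => 2 violation(s): backward is BREAKING for Event

backward: BREAKING [(kind, R5), (primary, R3)]


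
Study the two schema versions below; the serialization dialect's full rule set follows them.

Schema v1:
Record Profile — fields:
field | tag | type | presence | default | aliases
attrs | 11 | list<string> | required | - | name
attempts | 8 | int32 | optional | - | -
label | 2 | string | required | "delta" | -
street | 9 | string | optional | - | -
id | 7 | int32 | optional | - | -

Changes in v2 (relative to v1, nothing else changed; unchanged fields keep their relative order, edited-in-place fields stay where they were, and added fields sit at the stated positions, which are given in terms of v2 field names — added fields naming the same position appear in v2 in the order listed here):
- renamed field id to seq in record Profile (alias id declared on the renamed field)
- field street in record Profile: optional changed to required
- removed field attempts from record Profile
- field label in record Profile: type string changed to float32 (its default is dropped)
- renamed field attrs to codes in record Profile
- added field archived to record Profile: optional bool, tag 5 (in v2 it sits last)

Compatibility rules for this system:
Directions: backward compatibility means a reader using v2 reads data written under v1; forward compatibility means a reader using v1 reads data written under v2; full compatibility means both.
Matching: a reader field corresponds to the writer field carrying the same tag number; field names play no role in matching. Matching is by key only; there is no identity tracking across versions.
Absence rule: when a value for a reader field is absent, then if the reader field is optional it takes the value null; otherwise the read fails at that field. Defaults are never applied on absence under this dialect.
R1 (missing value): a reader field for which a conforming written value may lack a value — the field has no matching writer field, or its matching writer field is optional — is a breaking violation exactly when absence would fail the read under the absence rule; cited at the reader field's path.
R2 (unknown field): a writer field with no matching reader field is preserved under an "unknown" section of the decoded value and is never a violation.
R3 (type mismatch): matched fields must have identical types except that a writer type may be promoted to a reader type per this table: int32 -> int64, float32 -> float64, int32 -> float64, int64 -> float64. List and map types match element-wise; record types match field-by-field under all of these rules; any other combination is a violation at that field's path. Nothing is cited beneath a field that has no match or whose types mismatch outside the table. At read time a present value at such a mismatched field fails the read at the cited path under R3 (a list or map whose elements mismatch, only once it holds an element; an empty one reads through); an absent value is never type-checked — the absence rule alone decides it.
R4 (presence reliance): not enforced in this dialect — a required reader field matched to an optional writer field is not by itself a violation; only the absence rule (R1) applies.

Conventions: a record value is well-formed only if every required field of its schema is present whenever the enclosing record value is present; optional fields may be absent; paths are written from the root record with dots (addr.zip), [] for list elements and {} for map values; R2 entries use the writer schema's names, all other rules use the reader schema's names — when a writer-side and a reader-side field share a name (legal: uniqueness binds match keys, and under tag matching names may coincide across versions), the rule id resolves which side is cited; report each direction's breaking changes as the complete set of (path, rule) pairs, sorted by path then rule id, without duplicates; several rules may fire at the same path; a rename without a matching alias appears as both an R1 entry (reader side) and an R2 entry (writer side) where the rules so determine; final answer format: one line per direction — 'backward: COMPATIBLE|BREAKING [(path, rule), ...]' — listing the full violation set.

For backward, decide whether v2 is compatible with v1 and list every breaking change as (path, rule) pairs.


backward: BREAKING [(label, R3), (street, R1)]

the writer's type comes first in each Profile pair
checking backward for Profile: reader v2 against writer v1:
  codes: paired with writer attrs (list<string> -> list<string>; writer required)
  label: paired with writer label (string -> float32; writer required)
  street: paired with writer street (string -> string; writer optional)
  seq: paired with writer id (int32 -> int32; writer optional)
  no writer field matches reader archived
  attempts (writer side), unknown to reader
  R3 fires at label
  R1 fires at street
  => backward: BREAKING (2)
checking off the Profile differences that do not matter here:
  renamed field id to seq in record Profile (alias id declared on the renamed field) -> triggers nothing under Profile's printed rules — same verdict
  removed field attempts from record Profile -> triggers nothing under Profile's printed rules — same verdict
  renamed field attrs to codes in record Profile -> triggers nothing under Profile's printed rules — same verdict
  added field archived to record Profile: optional bool, tag 5 (in v2 it sits last) -> triggers nothing under Profile's printed rules — same verdict


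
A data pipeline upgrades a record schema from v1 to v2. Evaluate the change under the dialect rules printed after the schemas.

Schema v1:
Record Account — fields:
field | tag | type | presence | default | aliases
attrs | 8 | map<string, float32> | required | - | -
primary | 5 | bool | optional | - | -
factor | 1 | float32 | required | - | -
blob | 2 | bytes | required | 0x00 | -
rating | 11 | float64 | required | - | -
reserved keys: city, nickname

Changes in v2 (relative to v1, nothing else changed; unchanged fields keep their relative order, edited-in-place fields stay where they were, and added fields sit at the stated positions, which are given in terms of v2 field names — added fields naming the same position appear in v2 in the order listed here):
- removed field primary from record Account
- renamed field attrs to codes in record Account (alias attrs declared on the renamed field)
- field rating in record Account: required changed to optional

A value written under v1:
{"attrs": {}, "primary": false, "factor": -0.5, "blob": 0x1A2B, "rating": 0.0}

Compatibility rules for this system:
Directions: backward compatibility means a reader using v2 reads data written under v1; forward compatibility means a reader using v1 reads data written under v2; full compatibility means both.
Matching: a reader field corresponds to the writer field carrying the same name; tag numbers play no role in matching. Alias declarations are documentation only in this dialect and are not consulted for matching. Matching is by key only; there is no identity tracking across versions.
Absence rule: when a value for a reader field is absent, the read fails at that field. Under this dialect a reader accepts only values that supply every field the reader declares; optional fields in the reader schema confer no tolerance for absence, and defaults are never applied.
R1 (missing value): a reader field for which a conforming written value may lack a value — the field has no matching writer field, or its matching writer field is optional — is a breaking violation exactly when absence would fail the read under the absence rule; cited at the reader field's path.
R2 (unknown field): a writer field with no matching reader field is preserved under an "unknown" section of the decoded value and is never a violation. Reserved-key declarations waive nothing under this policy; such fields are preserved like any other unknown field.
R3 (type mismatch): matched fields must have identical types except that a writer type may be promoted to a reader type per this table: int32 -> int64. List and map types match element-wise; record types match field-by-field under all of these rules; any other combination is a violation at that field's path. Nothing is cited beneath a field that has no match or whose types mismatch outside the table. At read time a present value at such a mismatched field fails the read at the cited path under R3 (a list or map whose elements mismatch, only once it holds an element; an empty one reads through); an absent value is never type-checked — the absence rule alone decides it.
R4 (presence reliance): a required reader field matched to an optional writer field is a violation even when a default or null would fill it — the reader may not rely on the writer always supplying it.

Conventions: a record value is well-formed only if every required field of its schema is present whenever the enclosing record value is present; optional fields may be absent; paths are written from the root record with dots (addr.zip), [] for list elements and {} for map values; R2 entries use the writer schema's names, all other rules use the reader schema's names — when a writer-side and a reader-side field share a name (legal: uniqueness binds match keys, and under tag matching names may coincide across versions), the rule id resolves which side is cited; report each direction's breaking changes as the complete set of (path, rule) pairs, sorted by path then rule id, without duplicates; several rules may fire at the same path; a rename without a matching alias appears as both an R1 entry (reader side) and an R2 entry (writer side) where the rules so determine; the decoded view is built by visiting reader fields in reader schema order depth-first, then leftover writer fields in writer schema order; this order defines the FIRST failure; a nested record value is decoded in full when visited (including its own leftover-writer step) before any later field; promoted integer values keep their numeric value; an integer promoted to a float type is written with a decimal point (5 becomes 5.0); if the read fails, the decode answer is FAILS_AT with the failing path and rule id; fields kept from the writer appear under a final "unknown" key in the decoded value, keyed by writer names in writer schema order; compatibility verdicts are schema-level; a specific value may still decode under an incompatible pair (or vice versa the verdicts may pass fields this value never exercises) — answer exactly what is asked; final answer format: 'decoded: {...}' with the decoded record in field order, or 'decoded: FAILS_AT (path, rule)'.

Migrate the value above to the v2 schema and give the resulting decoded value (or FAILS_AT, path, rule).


decoded: FAILS_AT (codes, R1)

each type pair in Account: writer, then reader
decode walk for Account under reader schema v2:
  read fails at codes under R1 (no fill)
  => FAILS_AT (codes, R1)
ruling out the remaining Account differences:
  removed field primary from record Account -> a verdict-level change on Account — the shown value reads the same
  field rating in record Account: required changed to optional -> a verdict-level change on Account — the shown value reads the same


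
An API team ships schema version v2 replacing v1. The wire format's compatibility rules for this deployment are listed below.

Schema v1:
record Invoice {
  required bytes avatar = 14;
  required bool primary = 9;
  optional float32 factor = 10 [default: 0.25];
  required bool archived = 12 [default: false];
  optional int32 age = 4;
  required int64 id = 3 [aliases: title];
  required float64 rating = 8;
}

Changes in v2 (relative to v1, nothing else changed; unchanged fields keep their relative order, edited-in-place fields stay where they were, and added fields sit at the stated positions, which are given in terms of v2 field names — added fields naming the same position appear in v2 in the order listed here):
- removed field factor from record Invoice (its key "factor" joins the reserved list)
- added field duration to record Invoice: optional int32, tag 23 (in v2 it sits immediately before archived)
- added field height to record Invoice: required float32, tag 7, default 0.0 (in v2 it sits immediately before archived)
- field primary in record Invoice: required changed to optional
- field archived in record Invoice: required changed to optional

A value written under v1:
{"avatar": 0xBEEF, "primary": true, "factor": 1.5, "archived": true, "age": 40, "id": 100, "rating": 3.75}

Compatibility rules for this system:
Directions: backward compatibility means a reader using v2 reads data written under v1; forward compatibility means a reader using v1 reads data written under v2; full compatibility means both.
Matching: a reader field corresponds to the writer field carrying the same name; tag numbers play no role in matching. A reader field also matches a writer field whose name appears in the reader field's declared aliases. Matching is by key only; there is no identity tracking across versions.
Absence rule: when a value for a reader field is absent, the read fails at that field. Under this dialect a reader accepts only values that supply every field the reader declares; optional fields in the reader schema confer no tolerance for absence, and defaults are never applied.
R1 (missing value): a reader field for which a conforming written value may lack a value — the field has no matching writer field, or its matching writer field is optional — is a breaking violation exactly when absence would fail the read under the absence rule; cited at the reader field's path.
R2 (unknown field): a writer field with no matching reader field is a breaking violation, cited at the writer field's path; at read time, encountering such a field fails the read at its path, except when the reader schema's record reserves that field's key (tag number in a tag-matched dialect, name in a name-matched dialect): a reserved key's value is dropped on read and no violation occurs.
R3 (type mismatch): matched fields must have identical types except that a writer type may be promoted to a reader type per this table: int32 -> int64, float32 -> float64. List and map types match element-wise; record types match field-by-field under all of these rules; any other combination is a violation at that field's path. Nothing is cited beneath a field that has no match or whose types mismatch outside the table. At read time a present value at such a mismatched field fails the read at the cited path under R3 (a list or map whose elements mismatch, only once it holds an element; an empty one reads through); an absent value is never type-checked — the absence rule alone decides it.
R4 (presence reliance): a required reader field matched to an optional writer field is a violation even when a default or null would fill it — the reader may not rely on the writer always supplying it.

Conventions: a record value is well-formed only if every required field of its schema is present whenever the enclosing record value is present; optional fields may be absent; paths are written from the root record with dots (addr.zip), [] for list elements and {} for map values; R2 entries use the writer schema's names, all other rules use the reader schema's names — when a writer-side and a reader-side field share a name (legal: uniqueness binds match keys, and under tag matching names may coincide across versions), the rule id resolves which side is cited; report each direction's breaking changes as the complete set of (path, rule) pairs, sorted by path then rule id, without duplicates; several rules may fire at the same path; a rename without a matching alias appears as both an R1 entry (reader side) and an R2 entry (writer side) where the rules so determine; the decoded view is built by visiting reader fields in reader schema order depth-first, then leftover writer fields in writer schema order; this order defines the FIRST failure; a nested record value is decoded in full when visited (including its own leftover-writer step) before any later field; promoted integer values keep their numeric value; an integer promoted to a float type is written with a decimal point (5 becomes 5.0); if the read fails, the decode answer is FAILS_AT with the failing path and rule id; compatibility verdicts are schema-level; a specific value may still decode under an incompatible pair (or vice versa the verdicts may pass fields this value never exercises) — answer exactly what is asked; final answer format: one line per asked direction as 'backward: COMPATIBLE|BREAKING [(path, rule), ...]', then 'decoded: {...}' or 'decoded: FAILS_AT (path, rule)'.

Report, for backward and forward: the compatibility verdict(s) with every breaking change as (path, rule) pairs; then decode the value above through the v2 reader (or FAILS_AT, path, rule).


backward: BREAKING [(age, R1), (duration, R1), (height, R1)]; forward: BREAKING [(age, R1), (archived, R1), (archived, R4), (duration, R2), (factor, R1), (height, R2), (primary, R1), (primary, R4)]; decoded: FAILS_AT (duration, R1)

arrows below run writer -> reader for Invoice
backward analysis of Invoice with v2 as reader and v1 as writer:
  bytes -> bytes, writer required: avatar aligns to avatar
  bool -> bool, writer required: primary aligns to primary
  no writer field matches reader duration
  no writer field matches reader height
  bool -> bool, writer required: archived aligns to archived
  int32 -> int32, writer optional: age aligns to age
  int64 -> int64, writer required: id aligns to id
  float64 -> float64, writer required: rating aligns to rating
  writer field factor has no reader counterpart
  R1 fires at age
  R1 fires at duration
  R1 fires at height
  backward on Invoice therefore BREAKING (3)
forward analysis of Invoice with v1 as reader and v2 as writer:
  bytes -> bytes, writer required: avatar aligns to avatar
  bool -> bool, writer optional: primary aligns to primary
  no writer field matches reader factor
  bool -> bool, writer optional: archived aligns to archived
  int32 -> int32, writer optional: age aligns to age
  int64 -> int64, writer required: id aligns to id
  float64 -> float64, writer required: rating aligns to rating
  writer field duration has no reader counterpart
  writer field height has no reader counterpart
  R1 fires at age
  R1 fires at archived
  R4 fires at archived
  R2 fires at duration
  R1 fires at factor
  R2 fires at height
  R1 fires at primary
  R4 fires at primary
  forward on Invoice therefore BREAKING (8)
decode walk for Invoice under reader schema v2:
  avatar := 0xBEEF
  primary := true
  read fails at duration under R1 (no fill)
  => FAILS_AT (duration, R1)
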